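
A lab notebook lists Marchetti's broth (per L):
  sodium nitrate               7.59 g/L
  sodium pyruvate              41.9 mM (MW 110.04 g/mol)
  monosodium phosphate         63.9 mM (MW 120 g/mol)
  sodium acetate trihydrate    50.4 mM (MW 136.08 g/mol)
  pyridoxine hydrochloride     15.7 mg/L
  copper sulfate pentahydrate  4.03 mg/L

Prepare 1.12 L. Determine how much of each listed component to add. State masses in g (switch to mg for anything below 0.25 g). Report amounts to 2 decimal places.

sodium nitrate 8.50 g; sodium pyruvate 5.16 g; monosodium phosphate 8.59 g; sodium acetate trihydrate 7.68 g; pyridoxine hydrochloride 17.58 mg; copper sulfate pentahydrate 4.51 mg

Working volume: 1.12 L.
sodium nitrate: 7.59 g/L × 1.12 L = 8.50 g
sodium pyruvate: 41.9 mmol/L × 110.04 g/mol × 1.12 L ÷ 1000 = 5.16 g
monosodium phosphate: 63.9 mmol/L × 120 g/mol × 1.12 L ÷ 1000 = 8.59 g
sodium acetate trihydrate: 50.4 mmol/L × 136.08 g/mol × 1.12 L ÷ 1000 = 7.68 g
pyridoxine hydrochloride: 15.7 mg/L × 1.12 L = 17.58 mg
copper sulfate pentahydrate: 4.03 mg/L × 1.12 L = 4.51 mg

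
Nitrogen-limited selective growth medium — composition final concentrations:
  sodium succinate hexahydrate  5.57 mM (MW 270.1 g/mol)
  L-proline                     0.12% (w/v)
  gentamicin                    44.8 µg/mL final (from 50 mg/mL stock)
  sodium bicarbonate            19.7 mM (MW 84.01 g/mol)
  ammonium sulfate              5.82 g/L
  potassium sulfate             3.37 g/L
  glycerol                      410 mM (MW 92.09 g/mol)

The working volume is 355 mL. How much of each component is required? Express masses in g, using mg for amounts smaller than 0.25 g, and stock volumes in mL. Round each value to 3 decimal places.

Scale factor relative to 1 L: 0.355.
sodium succinate hexahydrate: 5.57 mmol/L × 270.1 g/mol × 0.355 L ÷ 1000 = 0.534 g
L-proline: 0.12% w/v = 1.2 g/L → 1.2 × 0.355 L = 0.426 g
gentamicin: C1V1 = C2V2 → 44.8 µg/mL × 355 mL ÷ 50000 µg/mL = 0.318 mL
sodium bicarbonate: 19.7 mmol/L × 84.01 g/mol × 0.355 L ÷ 1000 = 0.588 g
ammonium sulfate: 5.82 g/L × 0.355 L = 2.066 g
potassium sulfate: 3.37 g/L × 0.355 L = 1.196 g
glycerol: 410 mmol/L × 92.09 g/mol × 0.355 L ÷ 1000 = 13.404 g

sodium succinate hexahydrate 0.534 g; L-proline 0.426 g; gentamicin 0.318 mL; sodium bicarbonate 0.588 g; ammonium sulfate 2.066 g; potassium sulfate 1.196 g; glycerol 13.404 g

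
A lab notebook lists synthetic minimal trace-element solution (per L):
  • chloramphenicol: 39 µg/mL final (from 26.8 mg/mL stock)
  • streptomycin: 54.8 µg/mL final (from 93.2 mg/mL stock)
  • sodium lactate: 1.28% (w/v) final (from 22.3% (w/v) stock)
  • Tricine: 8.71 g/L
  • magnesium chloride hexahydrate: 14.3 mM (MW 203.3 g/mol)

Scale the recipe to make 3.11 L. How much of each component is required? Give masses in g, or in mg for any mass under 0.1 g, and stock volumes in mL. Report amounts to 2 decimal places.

chloramphenicol 4.53 mL; streptomycin 1.83 mL; sodium lactate 178.51 mL; Tricine 27.09 g; magnesium chloride hexahydrate 9.04 g

Working volume: 3.11 L.
chloramphenicol: dilute stock: 39 µg/mL × 3110 mL ÷ 26800 µg/mL = 4.53 mL
streptomycin: V = C2·V2/C1 = 54.8 µg/mL × 3110 mL ÷ 93200 µg/mL = 1.83 mL
sodium lactate: C1V1 = C2V2 → 1.28% ÷ 22.3% × 3110 mL = 178.51 mL
Tricine: 8.71 g/L × 3.11 L = 27.09 g
magnesium chloride hexahydrate: 14.3 mmol/L × 203.3 g/mol × 3.11 L ÷ 1000 = 9.04 g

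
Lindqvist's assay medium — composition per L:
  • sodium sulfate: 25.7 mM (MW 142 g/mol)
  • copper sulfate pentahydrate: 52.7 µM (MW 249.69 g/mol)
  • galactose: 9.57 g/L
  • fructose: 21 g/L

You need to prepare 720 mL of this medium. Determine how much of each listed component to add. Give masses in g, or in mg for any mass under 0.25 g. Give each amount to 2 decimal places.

Scale factor relative to 1 L: 0.72.
sodium sulfate: 25.7 mmol/L × 142 g/mol × 0.72 L ÷ 1000 = 2.63 g
copper sulfate pentahydrate: 52.7 µmol/L × 249.69 g/mol × 0.72 L ÷ 1000 = 9.47 mg
galactose: 9.57 g/L × 0.72 L = 6.89 g
fructose: 21 g/L × 0.72 L = 15.12 g

sodium sulfate 2.63 g; copper sulfate pentahydrate 9.47 mg; galactose 6.89 g; fructose 15.12 g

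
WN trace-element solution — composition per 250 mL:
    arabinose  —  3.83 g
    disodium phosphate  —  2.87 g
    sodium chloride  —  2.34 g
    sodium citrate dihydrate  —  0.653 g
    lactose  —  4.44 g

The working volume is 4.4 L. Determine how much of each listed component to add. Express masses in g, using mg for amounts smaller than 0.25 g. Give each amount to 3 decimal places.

arabinose 67.408 g; disodium phosphate 50.512 g; sodium chloride 41.184 g; sodium citrate dihydrate 11.493 g; lactose 78.144 g

Scale factor = 4400 mL / 250 mL = 17.6.
arabinose: 3.83 g × (4400 mL / 250 mL) = 67.408 g
disodium phosphate: 2.87 g × (4400 mL / 250 mL) = 50.512 g
sodium chloride: 2.34 g × (4400 mL / 250 mL) = 41.184 g
sodium citrate dihydrate: 0.653 g × (4400 mL / 250 mL) = 11.493 g
lactose: 4.44 g × (4400 mL / 250 mL) = 78.144 g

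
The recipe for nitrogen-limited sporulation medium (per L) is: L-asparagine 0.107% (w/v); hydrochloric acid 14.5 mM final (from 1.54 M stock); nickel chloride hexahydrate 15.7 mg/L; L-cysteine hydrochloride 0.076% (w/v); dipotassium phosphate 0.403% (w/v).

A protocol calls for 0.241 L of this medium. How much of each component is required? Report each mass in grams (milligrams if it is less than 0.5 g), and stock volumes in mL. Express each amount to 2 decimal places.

L-asparagine 257.87 mg; hydrochloric acid 2.27 mL; nickel chloride hexahydrate 3.78 mg; L-cysteine hydrochloride 183.16 mg; dipotassium phosphate 0.97 g

Working volume: 0.241 L.
L-asparagine: 0.107 g per 100 mL × 241 mL ÷ 100 = 0.25787 g = 257.87 mg
hydrochloric acid: V = C2·V2/C1 = 14.5 mM × 241 mL ÷ 1540 mM = 2.27 mL
nickel chloride hexahydrate: 15.7 mg/L × 0.241 L = 3.78 mg
L-cysteine hydrochloride: 0.076% w/v = 0.76 g/L → 0.76 × 0.241 L = 0.18316 g = 183.16 mg
dipotassium phosphate: 0.403 g per 100 mL × 241 mL ÷ 100 = 0.97 g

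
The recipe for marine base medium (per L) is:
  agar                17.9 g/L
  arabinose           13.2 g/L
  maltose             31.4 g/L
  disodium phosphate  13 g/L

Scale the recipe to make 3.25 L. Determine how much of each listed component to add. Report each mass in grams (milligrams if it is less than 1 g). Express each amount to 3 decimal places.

Scale factor relative to 1 L: 3.25.
agar: 17.9 g/L × 3.25 L = 58.175 g
arabinose: 13.2 g/L × 3.25 L = 42.900 g
maltose: 31.4 g/L × 3.25 L = 102.050 g
disodium phosphate: 13 g/L × 3.25 L = 42.250 g

agar 58.175 g; arabinose 42.900 g; maltose 102.050 g; disodium phosphate 42.250 g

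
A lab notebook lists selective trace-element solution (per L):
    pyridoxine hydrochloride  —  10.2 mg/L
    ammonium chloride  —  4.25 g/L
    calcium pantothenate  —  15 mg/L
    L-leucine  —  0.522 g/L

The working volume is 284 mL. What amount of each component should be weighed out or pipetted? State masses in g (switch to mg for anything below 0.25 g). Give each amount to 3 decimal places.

Working volume: 284 mL = 0.284 L.
pyridoxine hydrochloride: 10.2 mg/L × 0.284 L = 2.897 mg
ammonium chloride: 4.25 g/L × 0.284 L = 1.207 g
calcium pantothenate: 15 mg/L × 0.284 L = 4.260 mg
L-leucine: 0.522 g/L × 0.284 L = 0.148248 g = 148.248 mg

pyridoxine hydrochloride 2.897 mg; ammonium chloride 1.207 g; calcium pantothenate 4.260 mg; L-leucine 148.248 mg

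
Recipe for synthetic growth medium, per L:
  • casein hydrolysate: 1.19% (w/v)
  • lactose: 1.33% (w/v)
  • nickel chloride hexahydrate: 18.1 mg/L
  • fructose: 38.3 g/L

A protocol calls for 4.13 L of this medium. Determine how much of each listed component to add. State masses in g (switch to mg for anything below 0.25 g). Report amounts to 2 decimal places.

Working volume: 4.13 L.
casein hydrolysate: 1.19% w/v = 11.9 g/L → 11.9 × 4.13 L = 49.15 g
lactose: 1.33 g per 100 mL × 4130 mL ÷ 100 = 54.93 g
nickel chloride hexahydrate: 18.1 mg/L × 4.13 L = 74.75 mg
fructose: 38.3 g/L × 4.13 L = 158.18 g

casein hydrolysate 49.15 g; lactose 54.93 g; nickel chloride hexahydrate 74.75 mg; fructose 158.18 g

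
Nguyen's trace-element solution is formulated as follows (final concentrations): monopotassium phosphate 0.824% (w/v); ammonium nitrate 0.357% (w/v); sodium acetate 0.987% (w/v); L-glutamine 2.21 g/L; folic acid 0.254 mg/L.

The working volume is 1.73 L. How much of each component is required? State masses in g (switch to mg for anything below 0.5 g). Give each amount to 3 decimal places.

Working volume: 1.73 L.
monopotassium phosphate: 0.824% w/v = 8.24 g/L → 8.24 × 1.73 L = 14.255 g
ammonium nitrate: 0.357% w/v = 3.57 g/L → 3.57 × 1.73 L = 6.176 g
sodium acetate: 0.987 g per 100 mL × 1730 mL ÷ 100 = 17.075 g
L-glutamine: 2.21 g/L × 1.73 L = 3.823 g
folic acid: 0.254 mg/L × 1.73 L = 0.439 mg

monopotassium phosphate 14.255 g; ammonium nitrate 6.176 g; sodium acetate 17.075 g; L-glutamine 3.823 g; folic acid 0.439 mg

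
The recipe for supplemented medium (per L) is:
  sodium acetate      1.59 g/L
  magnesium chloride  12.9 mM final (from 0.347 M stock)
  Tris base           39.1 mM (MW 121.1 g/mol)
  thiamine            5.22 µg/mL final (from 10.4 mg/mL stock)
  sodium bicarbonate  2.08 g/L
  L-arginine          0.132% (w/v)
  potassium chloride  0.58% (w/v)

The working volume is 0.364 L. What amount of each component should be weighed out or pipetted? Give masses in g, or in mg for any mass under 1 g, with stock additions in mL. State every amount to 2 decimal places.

sodium acetate 578.76 mg; magnesium chloride 13.53 mL; Tris base 1.72 g; thiamine 0.18 mL; sodium bicarbonate 757.12 mg; L-arginine 480.48 mg; potassium chloride 2.11 g

Scale factor relative to 1 L: 0.364.
sodium acetate: 1.59 g/L × 0.364 L = 0.57876 g = 578.76 mg
magnesium chloride: V = C2·V2/C1 = 12.9 mM × 364 mL ÷ 347 mM = 13.53 mL
Tris base: 39.1 mmol/L × 121.1 g/mol × 0.364 L ÷ 1000 = 1.72 g
thiamine: C1V1 = C2V2 → 5.22 µg/mL × 364 mL ÷ 10400 µg/mL = 0.18 mL
sodium bicarbonate: 2.08 g/L × 0.364 L = 0.75712 g = 757.12 mg
L-arginine: 0.132% w/v = 1.32 g/L → 1.32 × 0.364 L = 0.48048 g = 480.48 mg
potassium chloride: 0.58 g per 100 mL × 364 mL ÷ 100 = 2.11 g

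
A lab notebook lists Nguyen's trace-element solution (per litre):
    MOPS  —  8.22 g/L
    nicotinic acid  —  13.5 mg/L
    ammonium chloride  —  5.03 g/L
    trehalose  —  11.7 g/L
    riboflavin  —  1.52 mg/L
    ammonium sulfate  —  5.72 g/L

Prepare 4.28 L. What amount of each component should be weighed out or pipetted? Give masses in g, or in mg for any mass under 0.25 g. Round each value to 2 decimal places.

Working volume: 4.28 L.
MOPS: 8.22 g/L × 4.28 L = 35.18 g
nicotinic acid: 13.5 mg/L × 4.28 L = 57.78 mg
ammonium chloride: 5.03 g/L × 4.28 L = 21.53 g
trehalose: 11.7 g/L × 4.28 L = 50.08 g
riboflavin: 1.52 mg/L × 4.28 L = 6.51 mg
ammonium sulfate: 5.72 g/L × 4.28 L = 24.48 g

MOPS 35.18 g; nicotinic acid 57.78 mg; ammonium chloride 21.53 g; trehalose 50.08 g; riboflavin 6.51 mg; ammonium sulfate 24.48 g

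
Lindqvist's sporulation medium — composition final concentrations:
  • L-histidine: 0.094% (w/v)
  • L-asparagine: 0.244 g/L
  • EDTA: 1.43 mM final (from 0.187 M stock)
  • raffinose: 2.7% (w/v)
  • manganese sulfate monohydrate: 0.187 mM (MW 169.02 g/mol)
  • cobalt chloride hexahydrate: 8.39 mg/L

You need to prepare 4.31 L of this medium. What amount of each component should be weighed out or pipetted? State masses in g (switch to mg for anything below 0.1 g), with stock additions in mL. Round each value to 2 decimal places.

Working volume: 4.31 L.
L-histidine: 0.094% w/v = 0.94 g/L → 0.94 × 4.31 L = 4.05 g
L-asparagine: 0.244 g/L × 4.31 L = 1.05 g
EDTA: V = C2·V2/C1 = 1.43 mM × 4310 mL ÷ 187 mM = 32.96 mL
raffinose: 2.7 g per 100 mL × 4310 mL ÷ 100 = 116.37 g
manganese sulfate monohydrate: 0.187 mmol/L × 169.02 g/mol × 4.31 L ÷ 1000 = 0.14 g
cobalt chloride hexahydrate: 8.39 mg/L × 4.31 L = 36.16 mg

L-histidine 4.05 g; L-asparagine 1.05 g; EDTA 32.96 mL; raffinose 116.37 g; manganese sulfate monohydrate 0.14 g; cobalt chloride hexahydrate 36.16 mg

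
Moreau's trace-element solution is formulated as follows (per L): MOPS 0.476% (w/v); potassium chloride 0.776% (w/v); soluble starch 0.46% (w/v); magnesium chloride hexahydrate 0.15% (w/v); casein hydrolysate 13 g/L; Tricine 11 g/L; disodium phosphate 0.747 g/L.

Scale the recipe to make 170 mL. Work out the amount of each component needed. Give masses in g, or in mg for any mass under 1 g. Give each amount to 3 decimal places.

MOPS 809.200 mg; potassium chloride 1.319 g; soluble starch 782.000 mg; magnesium chloride hexahydrate 255.000 mg; casein hydrolysate 2.210 g; Tricine 1.870 g; disodium phosphate 126.990 mg

Working volume: 170 mL = 0.17 L.
MOPS: 0.476% w/v = 4.76 g/L → 4.76 × 0.17 L = 0.8092 g = 809.200 mg
potassium chloride: 0.776 g per 100 mL × 170 mL ÷ 100 = 1.319 g
soluble starch: 0.46 g per 100 mL × 170 mL ÷ 100 = 0.782 g = 782.000 mg
magnesium chloride hexahydrate: 0.15% w/v = 1.5 g/L → 1.5 × 0.17 L = 0.255 g = 255.000 mg
casein hydrolysate: 13 g/L × 0.17 L = 2.210 g
Tricine: 11 g/L × 0.17 L = 1.870 g
disodium phosphate: 0.747 g/L × 0.17 L = 0.12699 g = 126.990 mg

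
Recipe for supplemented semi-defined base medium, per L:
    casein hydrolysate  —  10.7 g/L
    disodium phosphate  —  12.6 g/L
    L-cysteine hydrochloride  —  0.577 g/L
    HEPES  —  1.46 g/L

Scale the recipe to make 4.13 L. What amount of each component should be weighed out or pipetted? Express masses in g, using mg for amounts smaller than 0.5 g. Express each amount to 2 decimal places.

casein hydrolysate 44.19 g; disodium phosphate 52.04 g; L-cysteine hydrochloride 2.38 g; HEPES 6.03 g

Scale factor relative to 1 L: 4.13.
casein hydrolysate: 10.7 g/L × 4.13 L = 44.19 g
disodium phosphate: 12.6 g/L × 4.13 L = 52.04 g
L-cysteine hydrochloride: 0.577 g/L × 4.13 L = 2.38 g
HEPES: 1.46 g/L × 4.13 L = 6.03 g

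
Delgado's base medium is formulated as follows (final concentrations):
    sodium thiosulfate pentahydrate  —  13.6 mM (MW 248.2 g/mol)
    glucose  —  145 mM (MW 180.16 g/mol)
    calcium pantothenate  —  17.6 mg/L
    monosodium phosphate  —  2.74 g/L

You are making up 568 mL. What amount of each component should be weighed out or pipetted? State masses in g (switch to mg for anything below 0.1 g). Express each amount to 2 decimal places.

Working volume: 568 mL = 0.568 L.
sodium thiosulfate pentahydrate: 13.6 mmol/L × 248.2 g/mol × 0.568 L ÷ 1000 = 1.92 g
glucose: 145 mmol/L × 180.16 g/mol × 0.568 L ÷ 1000 = 14.84 g
calcium pantothenate: 17.6 mg/L × 0.568 L = 10.00 mg
monosodium phosphate: 2.74 g/L × 0.568 L = 1.56 g

sodium thiosulfate pentahydrate 1.92 g; glucose 14.84 g; calcium pantothenate 10.00 mg; monosodium phosphate 1.56 g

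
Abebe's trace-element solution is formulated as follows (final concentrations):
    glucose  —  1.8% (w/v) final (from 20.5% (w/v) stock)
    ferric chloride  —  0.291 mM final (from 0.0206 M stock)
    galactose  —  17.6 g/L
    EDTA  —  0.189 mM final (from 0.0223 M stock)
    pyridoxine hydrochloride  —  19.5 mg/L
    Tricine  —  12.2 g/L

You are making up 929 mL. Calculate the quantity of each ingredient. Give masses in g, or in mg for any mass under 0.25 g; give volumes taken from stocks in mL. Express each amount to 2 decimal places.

glucose 81.57 mL; ferric chloride 13.12 mL; galactose 16.35 g; EDTA 7.87 mL; pyridoxine hydrochloride 18.12 mg; Tricine 11.33 g

Scale factor relative to 1 L: 0.929.
glucose: C1V1 = C2V2 → 1.8% ÷ 20.5% × 929 mL = 81.57 mL
ferric chloride: dilute stock: 0.291 mM × 929 mL ÷ 20.6 mM = 13.12 mL
galactose: 17.6 g/L × 0.929 L = 16.35 g
EDTA: V = C2·V2/C1 = 0.189 mM × 929 mL ÷ 22.3 mM = 7.87 mL
pyridoxine hydrochloride: 19.5 mg/L × 0.929 L = 18.12 mg
Tricine: 12.2 g/L × 0.929 L = 11.33 g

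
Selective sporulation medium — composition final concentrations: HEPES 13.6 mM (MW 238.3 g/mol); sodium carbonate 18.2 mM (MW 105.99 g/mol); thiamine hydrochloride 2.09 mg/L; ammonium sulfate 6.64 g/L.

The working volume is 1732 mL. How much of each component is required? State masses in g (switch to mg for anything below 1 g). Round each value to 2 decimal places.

Working volume: 1732 mL = 1.732 L.
HEPES: 13.6 mmol/L × 238.3 g/mol × 1.732 L ÷ 1000 = 5.61 g
sodium carbonate: 18.2 mmol/L × 105.99 g/mol × 1.732 L ÷ 1000 = 3.34 g
thiamine hydrochloride: 2.09 mg/L × 1.732 L = 3.62 mg
ammonium sulfate: 6.64 g/L × 1.732 L = 11.50 g

HEPES 5.61 g; sodium carbonate 3.34 g; thiamine hydrochloride 3.62 mg; ammonium sulfate 11.50 g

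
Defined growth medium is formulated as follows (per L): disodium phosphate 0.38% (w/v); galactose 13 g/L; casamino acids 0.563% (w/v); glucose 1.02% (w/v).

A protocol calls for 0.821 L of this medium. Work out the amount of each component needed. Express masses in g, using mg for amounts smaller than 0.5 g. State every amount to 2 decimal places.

Scale factor relative to 1 L: 0.821.
disodium phosphate: 0.38% w/v = 3.8 g/L → 3.8 × 0.821 L = 3.12 g
galactose: 13 g/L × 0.821 L = 10.67 g
casamino acids: 0.563% w/v = 5.63 g/L → 5.63 × 0.821 L = 4.62 g
glucose: 1.02 g per 100 mL × 821 mL ÷ 100 = 8.37 g

disodium phosphate 3.12 g; galactose 10.67 g; casamino acids 4.62 g; glucose 8.37 g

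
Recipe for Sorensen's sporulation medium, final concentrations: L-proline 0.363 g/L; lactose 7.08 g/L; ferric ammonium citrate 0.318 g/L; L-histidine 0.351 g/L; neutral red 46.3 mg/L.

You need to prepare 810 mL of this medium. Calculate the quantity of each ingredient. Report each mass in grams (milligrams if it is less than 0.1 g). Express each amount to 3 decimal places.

Scale factor relative to 1 L: 0.81.
L-proline: 0.363 g/L × 0.81 L = 0.294 g
lactose: 7.08 g/L × 0.81 L = 5.735 g
ferric ammonium citrate: 0.318 g/L × 0.81 L = 0.258 g
L-histidine: 0.351 g/L × 0.81 L = 0.284 g
neutral red: 46.3 mg/L × 0.81 L = 37.503 mg

L-proline 0.294 g; lactose 5.735 g; ferric ammonium citrate 0.258 g; L-histidine 0.284 g; neutral red 37.503 mg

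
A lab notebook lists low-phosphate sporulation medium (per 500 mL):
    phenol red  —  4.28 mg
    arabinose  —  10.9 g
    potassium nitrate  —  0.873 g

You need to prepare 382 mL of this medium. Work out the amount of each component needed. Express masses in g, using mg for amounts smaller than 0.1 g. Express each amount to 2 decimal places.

phenol red 3.27 mg; arabinose 8.33 g; potassium nitrate 0.67 g

Scale factor = 382 mL / 500 mL = 0.764.
phenol red: 4.28 mg × (382 mL / 500 mL) = 3.27 mg
arabinose: 10.9 g × (382 mL / 500 mL) = 8.33 g
potassium nitrate: 0.873 g × (382 mL / 500 mL) = 0.67 g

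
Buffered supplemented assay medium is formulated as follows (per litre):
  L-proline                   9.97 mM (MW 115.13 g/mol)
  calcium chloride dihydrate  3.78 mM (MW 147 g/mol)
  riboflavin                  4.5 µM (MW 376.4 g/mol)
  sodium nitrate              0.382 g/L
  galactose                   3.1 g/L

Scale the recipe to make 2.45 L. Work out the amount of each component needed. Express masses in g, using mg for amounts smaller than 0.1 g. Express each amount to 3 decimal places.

Working volume: 2.45 L.
L-proline: 9.97 mmol/L × 115.13 g/mol × 2.45 L ÷ 1000 = 2.812 g
calcium chloride dihydrate: 3.78 mmol/L × 147 g/mol × 2.45 L ÷ 1000 = 1.361 g
riboflavin: 4.5 µmol/L × 376.4 g/mol × 2.45 L ÷ 1000 = 4.150 mg
sodium nitrate: 0.382 g/L × 2.45 L = 0.936 g
galactose: 3.1 g/L × 2.45 L = 7.595 g

L-proline 2.812 g; calcium chloride dihydrate 1.361 g; riboflavin 4.150 mg; sodium nitrate 0.936 g; galactose 7.595 g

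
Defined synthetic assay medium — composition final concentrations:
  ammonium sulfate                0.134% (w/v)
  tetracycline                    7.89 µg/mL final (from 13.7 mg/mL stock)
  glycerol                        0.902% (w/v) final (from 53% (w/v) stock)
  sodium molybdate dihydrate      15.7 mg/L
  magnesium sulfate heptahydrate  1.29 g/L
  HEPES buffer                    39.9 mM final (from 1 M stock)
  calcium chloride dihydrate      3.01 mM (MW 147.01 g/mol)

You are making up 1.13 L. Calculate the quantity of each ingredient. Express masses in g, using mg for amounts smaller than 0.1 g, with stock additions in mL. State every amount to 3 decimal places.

Working volume: 1.13 L.
ammonium sulfate: 0.134 g per 100 mL × 1130 mL ÷ 100 = 1.514 g
tetracycline: V = C2·V2/C1 = 7.89 µg/mL × 1130 mL ÷ 13700 µg/mL = 0.651 mL
glycerol: dilute stock: 0.902% ÷ 53% × 1130 mL = 19.231 mL
sodium molybdate dihydrate: 15.7 mg/L × 1.13 L = 17.741 mg
magnesium sulfate heptahydrate: 1.29 g/L × 1.13 L = 1.458 g
HEPES buffer: V = C2·V2/C1 = 39.9 mM × 1130 mL ÷ 1000 mM = 45.087 mL
calcium chloride dihydrate: 3.01 mmol/L × 147.01 g/mol × 1.13 L ÷ 1000 = 0.500 g

ammonium sulfate 1.514 g; tetracycline 0.651 mL; glycerol 19.231 mL; sodium molybdate dihydrate 17.741 mg; magnesium sulfate heptahydrate 1.458 g; HEPES buffer 45.087 mL; calcium chloride dihydrate 0.500 g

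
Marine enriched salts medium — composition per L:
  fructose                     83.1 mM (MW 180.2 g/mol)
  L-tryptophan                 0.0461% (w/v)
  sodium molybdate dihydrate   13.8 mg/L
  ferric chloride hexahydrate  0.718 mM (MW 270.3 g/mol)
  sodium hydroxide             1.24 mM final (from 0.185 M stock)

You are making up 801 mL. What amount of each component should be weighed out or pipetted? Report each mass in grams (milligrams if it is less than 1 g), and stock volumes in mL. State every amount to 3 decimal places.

Scale factor relative to 1 L: 0.801.
fructose: 83.1 mmol/L × 180.2 g/mol × 0.801 L ÷ 1000 = 11.995 g
L-tryptophan: 0.0461% w/v = 0.461 g/L → 0.461 × 0.801 L = 0.369261 g = 369.261 mg
sodium molybdate dihydrate: 13.8 mg/L × 0.801 L = 11.054 mg
ferric chloride hexahydrate: 0.718 mmol/L × 270.3 mg/mmol × 0.801 L = 155.454 mg
sodium hydroxide: C1V1 = C2V2 → 1.24 mM × 801 mL ÷ 185 mM = 5.369 mL

fructose 11.995 g; L-tryptophan 369.261 mg; sodium molybdate dihydrate 11.054 mg; ferric chloride hexahydrate 155.454 mg; sodium hydroxide 5.369 mL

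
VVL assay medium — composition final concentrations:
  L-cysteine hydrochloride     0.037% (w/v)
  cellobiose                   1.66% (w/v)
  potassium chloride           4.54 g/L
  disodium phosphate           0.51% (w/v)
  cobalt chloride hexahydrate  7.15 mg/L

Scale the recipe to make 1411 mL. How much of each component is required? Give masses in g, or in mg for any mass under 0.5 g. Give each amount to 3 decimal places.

L-cysteine hydrochloride 0.522 g; cellobiose 23.423 g; potassium chloride 6.406 g; disodium phosphate 7.196 g; cobalt chloride hexahydrate 10.089 mg

Target volume = 1411 mL = 1.411 L.
L-cysteine hydrochloride: 0.037 g per 100 mL × 1411 mL ÷ 100 = 0.522 g
cellobiose: 1.66 g per 100 mL × 1411 mL ÷ 100 = 23.423 g
potassium chloride: 4.54 g/L × 1.411 L = 6.406 g
disodium phosphate: 0.51 g per 100 mL × 1411 mL ÷ 100 = 7.196 g
cobalt chloride hexahydrate: 7.15 mg/L × 1.411 L = 10.089 mg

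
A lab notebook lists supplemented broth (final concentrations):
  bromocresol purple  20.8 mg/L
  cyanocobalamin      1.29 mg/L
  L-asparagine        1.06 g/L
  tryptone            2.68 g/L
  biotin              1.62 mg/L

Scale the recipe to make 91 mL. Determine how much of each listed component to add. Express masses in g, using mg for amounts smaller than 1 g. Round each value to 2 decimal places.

Target volume = 91 mL = 0.091 L.
bromocresol purple: 20.8 mg/L × 0.091 L = 1.89 mg
cyanocobalamin: 1.29 mg/L × 0.091 L = 0.12 mg
L-asparagine: 1.06 g/L × 0.091 L = 0.09646 g = 96.46 mg
tryptone: 2.68 g/L × 0.091 L = 0.24388 g = 243.88 mg
biotin: 1.62 mg/L × 0.091 L = 0.15 mg

bromocresol purple 1.89 mg; cyanocobalamin 0.12 mg; L-asparagine 96.46 mg; tryptone 243.88 mg; biotin 0.15 mg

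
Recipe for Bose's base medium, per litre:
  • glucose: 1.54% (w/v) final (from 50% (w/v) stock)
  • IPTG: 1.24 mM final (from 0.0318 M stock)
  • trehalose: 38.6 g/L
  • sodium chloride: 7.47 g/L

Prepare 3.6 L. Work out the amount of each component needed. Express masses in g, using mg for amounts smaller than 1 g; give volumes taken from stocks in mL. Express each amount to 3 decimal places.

Working volume: 3.6 L.
glucose: V = C2·V2/C1 = 1.54% ÷ 50% × 3600 mL = 110.880 mL
IPTG: C1V1 = C2V2 → 1.24 mM × 3600 mL ÷ 31.8 mM = 140.377 mL
trehalose: 38.6 g/L × 3.6 L = 138.960 g
sodium chloride: 7.47 g/L × 3.6 L = 26.892 g

glucose 110.880 mL; IPTG 140.377 mL; trehalose 138.960 g; sodium chloride 26.892 g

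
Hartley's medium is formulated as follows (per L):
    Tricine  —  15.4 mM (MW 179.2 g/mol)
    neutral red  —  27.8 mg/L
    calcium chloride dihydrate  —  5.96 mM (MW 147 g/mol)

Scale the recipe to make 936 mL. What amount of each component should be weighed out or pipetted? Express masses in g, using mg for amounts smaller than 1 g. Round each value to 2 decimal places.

Tricine 2.58 g; neutral red 26.02 mg; calcium chloride dihydrate 820.05 mg

Scale factor relative to 1 L: 0.936.
Tricine: 15.4 mmol/L × 179.2 g/mol × 0.936 L ÷ 1000 = 2.58 g
neutral red: 27.8 mg/L × 0.936 L = 26.02 mg
calcium chloride dihydrate: 5.96 mmol/L × 147 mg/mmol × 0.936 L = 820.05 mg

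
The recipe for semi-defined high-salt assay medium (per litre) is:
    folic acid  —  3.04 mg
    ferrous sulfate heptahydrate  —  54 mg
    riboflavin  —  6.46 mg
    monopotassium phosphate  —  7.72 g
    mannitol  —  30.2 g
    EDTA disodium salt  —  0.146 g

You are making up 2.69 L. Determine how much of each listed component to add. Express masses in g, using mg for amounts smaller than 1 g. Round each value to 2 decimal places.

folic acid 8.18 mg; ferrous sulfate heptahydrate 145.26 mg; riboflavin 17.38 mg; monopotassium phosphate 20.77 g; mannitol 81.24 g; EDTA disodium salt 392.74 mg

Scale factor = 2690 mL / 1000 mL = 2.69.
folic acid: 3.04 mg × (2690 mL / 1000 mL) = 8.18 mg
ferrous sulfate heptahydrate: 54 mg × (2690 mL / 1000 mL) = 145.26 mg
riboflavin: 6.46 mg × (2690 mL / 1000 mL) = 17.38 mg
monopotassium phosphate: 7.72 g × (2690 mL / 1000 mL) = 20.77 g
mannitol: 30.2 g × (2690 mL / 1000 mL) = 81.24 g
EDTA disodium salt: 0.146 g × (2690 mL / 1000 mL) = 0.39274 g = 392.74 mg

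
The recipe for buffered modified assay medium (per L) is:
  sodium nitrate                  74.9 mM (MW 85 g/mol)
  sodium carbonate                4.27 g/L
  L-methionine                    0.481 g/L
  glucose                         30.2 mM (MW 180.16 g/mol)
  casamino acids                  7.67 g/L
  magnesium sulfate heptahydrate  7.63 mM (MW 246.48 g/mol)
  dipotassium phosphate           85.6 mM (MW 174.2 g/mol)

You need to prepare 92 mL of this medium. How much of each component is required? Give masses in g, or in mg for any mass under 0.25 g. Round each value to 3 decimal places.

sodium nitrate 0.586 g; sodium carbonate 0.393 g; L-methionine 44.252 mg; glucose 0.501 g; casamino acids 0.706 g; magnesium sulfate heptahydrate 173.019 mg; dipotassium phosphate 1.372 g

Target volume = 92 mL = 0.092 L.
sodium nitrate: 74.9 mmol/L × 85 g/mol × 0.092 L ÷ 1000 = 0.586 g
sodium carbonate: 4.27 g/L × 0.092 L = 0.393 g
L-methionine: 0.481 g/L × 0.092 L = 0.044252 g = 44.252 mg
glucose: 30.2 mmol/L × 180.16 g/mol × 0.092 L ÷ 1000 = 0.501 g
casamino acids: 7.67 g/L × 0.092 L = 0.706 g
magnesium sulfate heptahydrate: 7.63 mmol/L × 246.48 mg/mmol × 0.092 L = 173.019 mg
dipotassium phosphate: 85.6 mmol/L × 174.2 g/mol × 0.092 L ÷ 1000 = 1.372 g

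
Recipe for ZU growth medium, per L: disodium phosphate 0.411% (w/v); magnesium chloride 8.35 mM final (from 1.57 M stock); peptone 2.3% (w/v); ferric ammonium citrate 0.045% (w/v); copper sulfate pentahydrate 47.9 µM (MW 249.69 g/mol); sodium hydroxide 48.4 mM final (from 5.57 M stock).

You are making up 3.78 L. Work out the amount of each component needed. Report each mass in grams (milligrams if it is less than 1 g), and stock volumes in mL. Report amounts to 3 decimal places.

disodium phosphate 15.536 g; magnesium chloride 20.104 mL; peptone 86.940 g; ferric ammonium citrate 1.701 g; copper sulfate pentahydrate 45.209 mg; sodium hydroxide 32.846 mL

Scale factor relative to 1 L: 3.78.
disodium phosphate: 0.411% w/v = 4.11 g/L → 4.11 × 3.78 L = 15.536 g
magnesium chloride: C1V1 = C2V2 → 8.35 mM × 3780 mL ÷ 1570 mM = 20.104 mL
peptone: 2.3% w/v = 23 g/L → 23 × 3.78 L = 86.940 g
ferric ammonium citrate: 0.045 g per 100 mL × 3780 mL ÷ 100 = 1.701 g
copper sulfate pentahydrate: 47.9 µmol/L × 249.69 g/mol × 3.78 L ÷ 1000 = 45.209 mg
sodium hydroxide: dilute stock: 48.4 mM × 3780 mL ÷ 5570 mM = 32.846 mL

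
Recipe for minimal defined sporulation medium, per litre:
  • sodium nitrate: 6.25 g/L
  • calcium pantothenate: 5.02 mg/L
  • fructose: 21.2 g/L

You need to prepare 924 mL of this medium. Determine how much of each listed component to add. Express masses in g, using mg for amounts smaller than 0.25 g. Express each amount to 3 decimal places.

sodium nitrate 5.775 g; calcium pantothenate 4.638 mg; fructose 19.589 g

Working volume: 924 mL = 0.924 L.
sodium nitrate: 6.25 g/L × 0.924 L = 5.775 g
calcium pantothenate: 5.02 mg/L × 0.924 L = 4.638 mg
fructose: 21.2 g/L × 0.924 L = 19.589 g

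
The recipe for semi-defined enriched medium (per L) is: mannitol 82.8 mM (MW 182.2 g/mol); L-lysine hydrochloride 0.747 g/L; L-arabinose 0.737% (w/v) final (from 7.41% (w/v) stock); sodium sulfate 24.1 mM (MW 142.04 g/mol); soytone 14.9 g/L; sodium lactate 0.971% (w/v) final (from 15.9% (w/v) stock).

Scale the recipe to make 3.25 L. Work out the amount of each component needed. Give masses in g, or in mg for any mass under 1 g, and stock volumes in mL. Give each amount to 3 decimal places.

Working volume: 3.25 L.
mannitol: 82.8 mmol/L × 182.2 g/mol × 3.25 L ÷ 1000 = 49.030 g
L-lysine hydrochloride: 0.747 g/L × 3.25 L = 2.428 g
L-arabinose: C1V1 = C2V2 → 0.737% ÷ 7.41% × 3250 mL = 323.246 mL
sodium sulfate: 24.1 mmol/L × 142.04 g/mol × 3.25 L ÷ 1000 = 11.125 g
soytone: 14.9 g/L × 3.25 L = 48.425 g
sodium lactate: V = C2·V2/C1 = 0.971% ÷ 15.9% × 3250 mL = 198.475 mL

mannitol 49.030 g; L-lysine hydrochloride 2.428 g; L-arabinose 323.246 mL; sodium sulfate 11.125 g; soytone 48.425 g; sodium lactate 198.475 mL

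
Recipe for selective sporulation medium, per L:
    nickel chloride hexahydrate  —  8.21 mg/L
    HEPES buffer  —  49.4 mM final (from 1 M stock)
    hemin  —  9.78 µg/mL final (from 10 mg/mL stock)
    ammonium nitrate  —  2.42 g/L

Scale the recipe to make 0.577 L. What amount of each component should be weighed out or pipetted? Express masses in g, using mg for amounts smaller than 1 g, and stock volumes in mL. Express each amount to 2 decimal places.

nickel chloride hexahydrate 4.74 mg; HEPES buffer 28.50 mL; hemin 0.56 mL; ammonium nitrate 1.40 g

Working volume: 0.577 L.
nickel chloride hexahydrate: 8.21 mg/L × 0.577 L = 4.74 mg
HEPES buffer: V = C2·V2/C1 = 49.4 mM × 577 mL ÷ 1000 mM = 28.50 mL
hemin: V = C2·V2/C1 = 9.78 µg/mL × 577 mL ÷ 10000 µg/mL = 0.56 mL
ammonium nitrate: 2.42 g/L × 0.577 L = 1.40 g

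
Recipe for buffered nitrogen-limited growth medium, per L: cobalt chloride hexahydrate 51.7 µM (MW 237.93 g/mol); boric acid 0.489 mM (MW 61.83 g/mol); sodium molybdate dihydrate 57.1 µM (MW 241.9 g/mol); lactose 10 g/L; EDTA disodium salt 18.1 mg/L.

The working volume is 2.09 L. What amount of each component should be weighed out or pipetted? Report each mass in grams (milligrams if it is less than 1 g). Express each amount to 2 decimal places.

cobalt chloride hexahydrate 25.71 mg; boric acid 63.19 mg; sodium molybdate dihydrate 28.87 mg; lactose 20.90 g; EDTA disodium salt 37.83 mg

Scale factor relative to 1 L: 2.09.
cobalt chloride hexahydrate: 51.7 µmol/L × 237.93 g/mol × 2.09 L ÷ 1000 = 25.71 mg
boric acid: 0.489 mmol/L × 61.83 mg/mmol × 2.09 L = 63.19 mg
sodium molybdate dihydrate: 57.1 µmol/L × 241.9 g/mol × 2.09 L ÷ 1000 = 28.87 mg
lactose: 10 g/L × 2.09 L = 20.90 g
EDTA disodium salt: 18.1 mg/L × 2.09 L = 37.83 mg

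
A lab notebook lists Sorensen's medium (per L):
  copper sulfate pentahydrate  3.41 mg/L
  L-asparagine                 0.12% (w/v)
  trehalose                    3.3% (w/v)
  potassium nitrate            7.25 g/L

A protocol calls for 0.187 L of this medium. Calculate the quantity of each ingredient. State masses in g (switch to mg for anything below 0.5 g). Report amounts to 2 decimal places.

Working volume: 0.187 L.
copper sulfate pentahydrate: 3.41 mg/L × 0.187 L = 0.64 mg
L-asparagine: 0.12 g per 100 mL × 187 mL ÷ 100 = 0.2244 g = 224.40 mg
trehalose: 3.3 g per 100 mL × 187 mL ÷ 100 = 6.17 g
potassium nitrate: 7.25 g/L × 0.187 L = 1.36 g

copper sulfate pentahydrate 0.64 mg; L-asparagine 224.40 mg; trehalose 6.17 g; potassium nitrate 1.36 g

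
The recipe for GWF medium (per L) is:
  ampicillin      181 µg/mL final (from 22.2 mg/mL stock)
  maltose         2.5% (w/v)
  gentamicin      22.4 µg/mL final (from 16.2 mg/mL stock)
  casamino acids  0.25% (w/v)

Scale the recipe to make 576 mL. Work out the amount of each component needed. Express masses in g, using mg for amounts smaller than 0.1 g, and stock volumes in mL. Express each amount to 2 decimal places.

Target volume = 576 mL = 0.576 L.
ampicillin: V = C2·V2/C1 = 181 µg/mL × 576 mL ÷ 22200 µg/mL = 4.70 mL
maltose: 2.5% w/v = 25 g/L → 25 × 0.576 L = 14.40 g
gentamicin: C1V1 = C2V2 → 22.4 µg/mL × 576 mL ÷ 16200 µg/mL = 0.80 mL
casamino acids: 0.25 g per 100 mL × 576 mL ÷ 100 = 1.44 g

ampicillin 4.70 mL; maltose 14.40 g; gentamicin 0.80 mL; casamino acids 1.44 g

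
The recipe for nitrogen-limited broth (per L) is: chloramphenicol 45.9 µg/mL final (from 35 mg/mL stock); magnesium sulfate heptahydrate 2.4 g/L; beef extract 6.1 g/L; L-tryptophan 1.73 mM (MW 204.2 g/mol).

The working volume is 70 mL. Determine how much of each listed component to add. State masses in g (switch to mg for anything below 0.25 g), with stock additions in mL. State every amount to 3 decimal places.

Working volume: 70 mL = 0.07 L.
chloramphenicol: C1V1 = C2V2 → 45.9 µg/mL × 70 mL ÷ 35000 µg/mL = 0.092 mL
magnesium sulfate heptahydrate: 2.4 g/L × 0.07 L = 0.168 g = 168.000 mg
beef extract: 6.1 g/L × 0.07 L = 0.427 g
L-tryptophan: 1.73 mmol/L × 204.2 mg/mmol × 0.07 L = 24.729 mg

chloramphenicol 0.092 mL; magnesium sulfate heptahydrate 168.000 mg; beef extract 0.427 g; L-tryptophan 24.729 mg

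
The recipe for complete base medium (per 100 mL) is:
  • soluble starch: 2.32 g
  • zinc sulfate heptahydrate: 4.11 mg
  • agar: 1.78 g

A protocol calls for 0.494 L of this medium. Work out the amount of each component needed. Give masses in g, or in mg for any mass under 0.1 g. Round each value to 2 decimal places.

Scale factor = 494 mL / 100 mL = 4.94.
soluble starch: 2.32 g × (494 mL / 100 mL) = 11.46 g
zinc sulfate heptahydrate: 4.11 mg × (494 mL / 100 mL) = 20.30 mg
agar: 1.78 g × (494 mL / 100 mL) = 8.79 g

soluble starch 11.46 g; zinc sulfate heptahydrate 20.30 mg; agar 8.79 g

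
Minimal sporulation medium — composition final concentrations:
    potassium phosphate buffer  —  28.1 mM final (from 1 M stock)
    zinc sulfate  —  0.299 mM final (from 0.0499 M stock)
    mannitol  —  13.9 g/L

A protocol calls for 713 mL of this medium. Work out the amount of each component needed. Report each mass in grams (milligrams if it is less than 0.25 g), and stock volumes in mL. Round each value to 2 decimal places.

Scale factor relative to 1 L: 0.713.
potassium phosphate buffer: C1V1 = C2V2 → 28.1 mM × 713 mL ÷ 1000 mM = 20.04 mL
zinc sulfate: dilute stock: 0.299 mM × 713 mL ÷ 49.9 mM = 4.27 mL
mannitol: 13.9 g/L × 0.713 L = 9.91 g

potassium phosphate buffer 20.04 mL; zinc sulfate 4.27 mL; mannitol 9.91 g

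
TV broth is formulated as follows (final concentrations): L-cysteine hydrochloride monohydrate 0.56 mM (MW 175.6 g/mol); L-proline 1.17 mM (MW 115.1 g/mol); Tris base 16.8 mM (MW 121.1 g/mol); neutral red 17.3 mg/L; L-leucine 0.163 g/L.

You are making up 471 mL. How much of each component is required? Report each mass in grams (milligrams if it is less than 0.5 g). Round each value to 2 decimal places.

L-cysteine hydrochloride monohydrate 46.32 mg; L-proline 63.43 mg; Tris base 0.96 g; neutral red 8.15 mg; L-leucine 76.77 mg

Target volume = 471 mL = 0.471 L.
L-cysteine hydrochloride monohydrate: 0.56 mmol/L × 175.6 mg/mmol × 0.471 L = 46.32 mg
L-proline: 1.17 mmol/L × 115.1 mg/mmol × 0.471 L = 63.43 mg
Tris base: 16.8 mmol/L × 121.1 g/mol × 0.471 L ÷ 1000 = 0.96 g
neutral red: 17.3 mg/L × 0.471 L = 8.15 mg
L-leucine: 0.163 g/L × 0.471 L = 0.076773 g = 76.77 mg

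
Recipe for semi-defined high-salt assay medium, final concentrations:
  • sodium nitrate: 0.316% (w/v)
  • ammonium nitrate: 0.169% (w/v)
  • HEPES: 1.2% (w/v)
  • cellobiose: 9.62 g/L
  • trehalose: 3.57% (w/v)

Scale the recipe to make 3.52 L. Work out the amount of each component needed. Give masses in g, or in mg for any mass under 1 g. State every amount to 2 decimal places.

sodium nitrate 11.12 g; ammonium nitrate 5.95 g; HEPES 42.24 g; cellobiose 33.86 g; trehalose 125.66 g

Working volume: 3.52 L.
sodium nitrate: 0.316 g per 100 mL × 3520 mL ÷ 100 = 11.12 g
ammonium nitrate: 0.169% w/v = 1.69 g/L → 1.69 × 3.52 L = 5.95 g
HEPES: 1.2 g per 100 mL × 3520 mL ÷ 100 = 42.24 g
cellobiose: 9.62 g/L × 3.52 L = 33.86 g
trehalose: 3.57% w/v = 35.7 g/L → 35.7 × 3.52 L = 125.66 g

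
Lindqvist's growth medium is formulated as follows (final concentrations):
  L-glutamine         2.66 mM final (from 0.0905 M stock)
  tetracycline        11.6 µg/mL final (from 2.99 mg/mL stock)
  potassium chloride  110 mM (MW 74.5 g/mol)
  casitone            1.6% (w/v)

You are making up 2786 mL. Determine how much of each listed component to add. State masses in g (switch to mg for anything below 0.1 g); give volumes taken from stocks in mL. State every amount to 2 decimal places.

L-glutamine 81.89 mL; tetracycline 10.81 mL; potassium chloride 22.83 g; casitone 44.58 g

Working volume: 2786 mL = 2.786 L.
L-glutamine: C1V1 = C2V2 → 2.66 mM × 2786 mL ÷ 90.5 mM = 81.89 mL
tetracycline: V = C2·V2/C1 = 11.6 µg/mL × 2786 mL ÷ 2990 µg/mL = 10.81 mL
potassium chloride: 110 mmol/L × 74.5 g/mol × 2.786 L ÷ 1000 = 22.83 g
casitone: 1.6% w/v = 16 g/L → 16 × 2.786 L = 44.58 g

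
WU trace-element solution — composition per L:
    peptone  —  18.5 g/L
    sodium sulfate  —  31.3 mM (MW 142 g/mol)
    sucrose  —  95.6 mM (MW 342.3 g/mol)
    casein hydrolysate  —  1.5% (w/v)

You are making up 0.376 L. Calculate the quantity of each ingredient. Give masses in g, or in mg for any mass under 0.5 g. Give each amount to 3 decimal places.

peptone 6.956 g; sodium sulfate 1.671 g; sucrose 12.304 g; casein hydrolysate 5.640 g

Scale factor relative to 1 L: 0.376.
peptone: 18.5 g/L × 0.376 L = 6.956 g
sodium sulfate: 31.3 mmol/L × 142 g/mol × 0.376 L ÷ 1000 = 1.671 g
sucrose: 95.6 mmol/L × 342.3 g/mol × 0.376 L ÷ 1000 = 12.304 g
casein hydrolysate: 1.5% w/v = 15 g/L → 15 × 0.376 L = 5.640 g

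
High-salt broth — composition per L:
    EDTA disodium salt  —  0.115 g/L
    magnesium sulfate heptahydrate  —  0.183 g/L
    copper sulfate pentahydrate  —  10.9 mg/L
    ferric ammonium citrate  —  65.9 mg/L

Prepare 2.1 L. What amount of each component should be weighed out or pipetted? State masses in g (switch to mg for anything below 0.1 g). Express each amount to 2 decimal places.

EDTA disodium salt 0.24 g; magnesium sulfate heptahydrate 0.38 g; copper sulfate pentahydrate 22.89 mg; ferric ammonium citrate 0.14 g

Working volume: 2.1 L.
EDTA disodium salt: 0.115 g/L × 2.1 L = 0.24 g
magnesium sulfate heptahydrate: 0.183 g/L × 2.1 L = 0.38 g
copper sulfate pentahydrate: 10.9 mg/L × 2.1 L = 22.89 mg
ferric ammonium citrate: 65.9 mg/L × 2.1 L = 138.39 mg = 0.14 g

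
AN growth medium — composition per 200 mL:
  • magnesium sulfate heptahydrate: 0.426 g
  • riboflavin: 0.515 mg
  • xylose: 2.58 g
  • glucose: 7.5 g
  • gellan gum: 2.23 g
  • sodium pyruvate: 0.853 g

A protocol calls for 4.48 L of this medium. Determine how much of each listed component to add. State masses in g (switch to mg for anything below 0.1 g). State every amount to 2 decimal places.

Scale factor = 4480 mL / 200 mL = 22.4.
magnesium sulfate heptahydrate: 0.426 g × (4480 mL / 200 mL) = 9.54 g
riboflavin: 0.515 mg × (4480 mL / 200 mL) = 11.54 mg
xylose: 2.58 g × (4480 mL / 200 mL) = 57.79 g
glucose: 7.5 g × (4480 mL / 200 mL) = 168.00 g
gellan gum: 2.23 g × (4480 mL / 200 mL) = 49.95 g
sodium pyruvate: 0.853 g × (4480 mL / 200 mL) = 19.11 g

magnesium sulfate heptahydrate 9.54 g; riboflavin 11.54 mg; xylose 57.79 g; glucose 168.00 g; gellan gum 49.95 g; sodium pyruvate 19.11 g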